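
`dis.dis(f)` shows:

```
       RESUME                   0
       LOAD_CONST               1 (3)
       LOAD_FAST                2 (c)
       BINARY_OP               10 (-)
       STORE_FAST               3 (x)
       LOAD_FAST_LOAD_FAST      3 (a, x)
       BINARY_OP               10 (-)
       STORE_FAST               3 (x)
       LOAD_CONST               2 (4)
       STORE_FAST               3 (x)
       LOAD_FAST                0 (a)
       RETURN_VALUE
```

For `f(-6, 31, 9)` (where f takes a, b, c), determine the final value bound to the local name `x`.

LOAD_CONST → push 3. Stack: [3]
LOAD_FAST c → push 9. Stack: [3, 9]
BINARY_OP - → 3 - 9 = -6. Stack: [-6]
STORE_FAST x → x=-6. Stack: []
LOAD_FAST_LOAD_FAST a,x → push -6,-6. Stack: [-6, -6]
BINARY_OP - → -6 - -6 = 0. Stack: [0]
STORE_FAST x → x=0. Stack: []
LOAD_CONST → push 4. Stack: [4]
STORE_FAST x → x=4. Stack: []
LOAD_FAST a → push -6. Stack: [-6]
RETURN_VALUE → return -6.

4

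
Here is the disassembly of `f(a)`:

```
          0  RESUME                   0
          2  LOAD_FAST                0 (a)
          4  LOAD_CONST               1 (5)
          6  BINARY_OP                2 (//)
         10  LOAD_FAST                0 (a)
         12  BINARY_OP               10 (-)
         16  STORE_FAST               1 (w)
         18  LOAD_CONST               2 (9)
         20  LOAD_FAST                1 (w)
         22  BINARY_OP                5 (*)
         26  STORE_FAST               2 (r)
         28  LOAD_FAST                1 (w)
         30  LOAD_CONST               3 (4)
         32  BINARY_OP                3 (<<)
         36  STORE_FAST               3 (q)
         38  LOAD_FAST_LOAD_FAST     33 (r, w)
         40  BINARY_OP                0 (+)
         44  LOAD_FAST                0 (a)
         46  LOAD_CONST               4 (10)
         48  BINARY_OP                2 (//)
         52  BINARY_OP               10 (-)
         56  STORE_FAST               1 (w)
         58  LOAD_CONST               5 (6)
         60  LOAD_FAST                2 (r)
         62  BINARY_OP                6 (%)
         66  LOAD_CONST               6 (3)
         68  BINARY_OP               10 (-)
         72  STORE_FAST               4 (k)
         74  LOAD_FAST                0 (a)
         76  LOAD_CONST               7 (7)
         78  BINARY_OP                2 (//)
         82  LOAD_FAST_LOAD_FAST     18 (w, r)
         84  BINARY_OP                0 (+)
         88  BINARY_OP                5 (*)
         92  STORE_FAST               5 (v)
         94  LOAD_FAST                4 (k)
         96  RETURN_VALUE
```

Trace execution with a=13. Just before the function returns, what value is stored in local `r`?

-99

LOAD_FAST a → push 13. Stack: [13]
LOAD_CONST → push 5. Stack: [13, 5]
BINARY_OP // → 13 // 5 = 2. Stack: [2]
LOAD_FAST a → push 13. Stack: [2, 13]
BINARY_OP - → 2 - 13 = -11. Stack: [-11]
STORE_FAST w → w=-11. Stack: []
LOAD_CONST → push 9. Stack: [9]
LOAD_FAST w → push -11. Stack: [9, -11]
BINARY_OP * → 9 * -11 = -99. Stack: [-99]
STORE_FAST r → r=-99. Stack: []
LOAD_FAST w → push -11. Stack: [-11]
LOAD_CONST → push 4. Stack: [-11, 4]
BINARY_OP << → -11 << 4 = -176. Stack: [-176]
STORE_FAST q → q=-176. Stack: []
LOAD_FAST_LOAD_FAST r,w → push -99,-11. Stack: [-99, -11]
BINARY_OP + → -99 + -11 = -110. Stack: [-110]
LOAD_FAST a → push 13. Stack: [-110, 13]
LOAD_CONST → push 10. Stack: [-110, 13, 10]
BINARY_OP // → 13 // 10 = 1. Stack: [-110, 1]
BINARY_OP - → -110 - 1 = -111. Stack: [-111]
STORE_FAST w → w=-111. Stack: []
LOAD_CONST → push 6. Stack: [6]
LOAD_FAST r → push -99. Stack: [6, -99]
BINARY_OP % → 6 % -99 = -93. Stack: [-93]
LOAD_CONST → push 3. Stack: [-93, 3]
BINARY_OP - → -93 - 3 = -96. Stack: [-96]
STORE_FAST k → k=-96. Stack: []
LOAD_FAST a → push 13. Stack: [13]
LOAD_CONST → push 7. Stack: [13, 7]
BINARY_OP // → 13 // 7 = 1. Stack: [1]
LOAD_FAST_LOAD_FAST w,r → push -111,-99. Stack: [1, -111, -99]
BINARY_OP + → -111 + -99 = -210. Stack: [1, -210]
BINARY_OP * → 1 * -210 = -210. Stack: [-210]
STORE_FAST v → v=-210. Stack: []
LOAD_FAST k → push -96. Stack: [-96]
RETURN_VALUE → return -96.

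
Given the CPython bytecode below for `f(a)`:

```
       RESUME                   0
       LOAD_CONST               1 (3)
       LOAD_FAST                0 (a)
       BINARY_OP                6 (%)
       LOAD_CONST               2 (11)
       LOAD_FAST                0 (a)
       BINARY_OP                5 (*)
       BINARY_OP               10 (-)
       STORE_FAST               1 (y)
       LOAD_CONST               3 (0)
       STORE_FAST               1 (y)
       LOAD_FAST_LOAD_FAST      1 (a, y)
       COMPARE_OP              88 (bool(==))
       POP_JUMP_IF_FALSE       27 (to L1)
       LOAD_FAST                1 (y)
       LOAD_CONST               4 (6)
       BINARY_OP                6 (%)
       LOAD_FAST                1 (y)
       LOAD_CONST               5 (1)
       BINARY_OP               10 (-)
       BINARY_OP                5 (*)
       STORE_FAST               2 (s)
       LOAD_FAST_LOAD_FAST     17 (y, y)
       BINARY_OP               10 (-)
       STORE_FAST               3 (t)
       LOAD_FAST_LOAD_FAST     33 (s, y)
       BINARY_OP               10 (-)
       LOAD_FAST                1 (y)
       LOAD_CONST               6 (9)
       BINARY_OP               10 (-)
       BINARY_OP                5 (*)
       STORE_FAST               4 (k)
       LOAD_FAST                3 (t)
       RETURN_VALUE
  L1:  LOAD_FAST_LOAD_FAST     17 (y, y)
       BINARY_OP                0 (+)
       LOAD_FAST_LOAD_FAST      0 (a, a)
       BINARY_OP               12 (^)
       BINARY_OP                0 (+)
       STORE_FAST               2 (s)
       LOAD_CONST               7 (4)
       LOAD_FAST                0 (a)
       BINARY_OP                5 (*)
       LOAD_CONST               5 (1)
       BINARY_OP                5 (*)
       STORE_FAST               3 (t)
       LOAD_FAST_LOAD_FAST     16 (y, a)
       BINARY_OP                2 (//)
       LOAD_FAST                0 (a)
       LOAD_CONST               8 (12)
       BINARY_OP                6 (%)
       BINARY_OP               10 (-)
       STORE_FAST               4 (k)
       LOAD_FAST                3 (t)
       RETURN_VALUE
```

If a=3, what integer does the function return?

LOAD_CONST → push 3. Stack: [3]
LOAD_FAST a → push 3. Stack: [3, 3]
BINARY_OP % → 3 % 3 = 0. Stack: [0]
LOAD_CONST → push 11. Stack: [0, 11]
LOAD_FAST a → push 3. Stack: [0, 11, 3]
BINARY_OP * → 11 * 3 = 33. Stack: [0, 33]
BINARY_OP - → 0 - 33 = -33. Stack: [-33]
STORE_FAST y → y=-33. Stack: []
LOAD_CONST → push 0. Stack: [0]
STORE_FAST y → y=0. Stack: []
LOAD_FAST_LOAD_FAST a,y → push 3,0. Stack: [3, 0]
COMPARE_OP bool(==) → 3 vs 0 = False. Stack: [False]
POP_JUMP_IF_FALSE → pop False; jump. Stack: []
LOAD_FAST_LOAD_FAST y,y → push 0,0. Stack: [0, 0]
BINARY_OP + → 0 + 0 = 0. Stack: [0]
LOAD_FAST_LOAD_FAST a,a → push 3,3. Stack: [0, 3, 3]
BINARY_OP ^ → 3 ^ 3 = 0. Stack: [0, 0]
BINARY_OP + → 0 + 0 = 0. Stack: [0]
STORE_FAST s → s=0. Stack: []
LOAD_CONST → push 4. Stack: [4]
LOAD_FAST a → push 3. Stack: [4, 3]
BINARY_OP * → 4 * 3 = 12. Stack: [12]
LOAD_CONST → push 1. Stack: [12, 1]
BINARY_OP * → 12 * 1 = 12. Stack: [12]
STORE_FAST t → t=12. Stack: []
LOAD_FAST_LOAD_FAST y,a → push 0,3. Stack: [0, 3]
BINARY_OP // → 0 // 3 = 0. Stack: [0]
LOAD_FAST a → push 3. Stack: [0, 3]
LOAD_CONST → push 12. Stack: [0, 3, 12]
BINARY_OP % → 3 % 12 = 3. Stack: [0, 3]
BINARY_OP - → 0 - 3 = -3. Stack: [-3]
STORE_FAST k → k=-3. Stack: []
LOAD_FAST t → push 12. Stack: [12]
RETURN_VALUE → return 12.

12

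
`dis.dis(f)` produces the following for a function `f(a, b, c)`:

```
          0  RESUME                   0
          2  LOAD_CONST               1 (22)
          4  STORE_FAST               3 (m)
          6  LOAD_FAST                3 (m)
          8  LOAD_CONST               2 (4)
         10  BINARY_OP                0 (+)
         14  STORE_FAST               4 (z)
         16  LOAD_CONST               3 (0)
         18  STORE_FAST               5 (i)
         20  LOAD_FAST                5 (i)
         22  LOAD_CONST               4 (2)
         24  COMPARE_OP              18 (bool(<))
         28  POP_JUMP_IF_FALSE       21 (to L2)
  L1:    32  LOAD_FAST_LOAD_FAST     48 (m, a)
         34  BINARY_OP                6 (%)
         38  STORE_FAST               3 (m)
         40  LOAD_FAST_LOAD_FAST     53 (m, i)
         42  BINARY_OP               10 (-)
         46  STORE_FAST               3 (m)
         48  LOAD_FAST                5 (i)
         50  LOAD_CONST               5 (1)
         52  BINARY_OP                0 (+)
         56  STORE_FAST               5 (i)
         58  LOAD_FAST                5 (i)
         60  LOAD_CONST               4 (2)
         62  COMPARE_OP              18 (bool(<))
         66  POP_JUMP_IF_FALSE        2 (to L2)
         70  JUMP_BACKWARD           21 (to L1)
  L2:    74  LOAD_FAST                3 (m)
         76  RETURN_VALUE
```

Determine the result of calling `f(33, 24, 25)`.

21

LOAD_CONST → push 22. Stack: [22]
STORE_FAST m → m=22. Stack: []
LOAD_FAST m → push 22. Stack: [22]
LOAD_CONST → push 4. Stack: [22, 4]
BINARY_OP + → 22 + 4 = 26. Stack: [26]
STORE_FAST z → z=26. Stack: []
LOAD_CONST → push 0. Stack: [0]
STORE_FAST i → i=0. Stack: []
LOAD_FAST i → push 0. Stack: [0]
LOAD_CONST → push 2. Stack: [0, 2]
COMPARE_OP bool(<) → 0 vs 2 = True. Stack: [True]
POP_JUMP_IF_FALSE → pop True; no jump. Stack: []
LOAD_FAST_LOAD_FAST m,a → push 22,33. Stack: [22, 33]
BINARY_OP % → 22 % 33 = 22. Stack: [22]
STORE_FAST m → m=22. Stack: []
LOAD_FAST_LOAD_FAST m,i → push 22,0. Stack: [22, 0]
BINARY_OP - → 22 - 0 = 22. Stack: [22]
STORE_FAST m → m=22. Stack: []
LOAD_FAST i → push 0. Stack: [0]
LOAD_CONST → push 1. Stack: [0, 1]
BINARY_OP + → 0 + 1 = 1. Stack: [1]
STORE_FAST i → i=1. Stack: []
LOAD_FAST i → push 1. Stack: [1]
LOAD_CONST → push 2. Stack: [1, 2]
COMPARE_OP bool(<) → 1 vs 2 = True. Stack: [True]
POP_JUMP_IF_FALSE → pop True; no jump. Stack: []
LOAD_FAST_LOAD_FAST m,a → push 22,33. Stack: [22, 33]
BINARY_OP % → 22 % 33 = 22. Stack: [22]
STORE_FAST m → m=22. Stack: []
LOAD_FAST_LOAD_FAST m,i → push 22,1. Stack: [22, 1]
BINARY_OP - → 22 - 1 = 21. Stack: [21]
STORE_FAST m → m=21. Stack: []
LOAD_FAST i → push 1. Stack: [1]
LOAD_CONST → push 1. Stack: [1, 1]
BINARY_OP + → 1 + 1 = 2. Stack: [2]
STORE_FAST i → i=2. Stack: []
LOAD_FAST i → push 2. Stack: [2]
LOAD_CONST → push 2. Stack: [2, 2]
COMPARE_OP bool(<) → 2 vs 2 = False. Stack: [False]
POP_JUMP_IF_FALSE → pop False; jump. Stack: []
LOAD_FAST m → push 21. Stack: [21]
RETURN_VALUE → return 21.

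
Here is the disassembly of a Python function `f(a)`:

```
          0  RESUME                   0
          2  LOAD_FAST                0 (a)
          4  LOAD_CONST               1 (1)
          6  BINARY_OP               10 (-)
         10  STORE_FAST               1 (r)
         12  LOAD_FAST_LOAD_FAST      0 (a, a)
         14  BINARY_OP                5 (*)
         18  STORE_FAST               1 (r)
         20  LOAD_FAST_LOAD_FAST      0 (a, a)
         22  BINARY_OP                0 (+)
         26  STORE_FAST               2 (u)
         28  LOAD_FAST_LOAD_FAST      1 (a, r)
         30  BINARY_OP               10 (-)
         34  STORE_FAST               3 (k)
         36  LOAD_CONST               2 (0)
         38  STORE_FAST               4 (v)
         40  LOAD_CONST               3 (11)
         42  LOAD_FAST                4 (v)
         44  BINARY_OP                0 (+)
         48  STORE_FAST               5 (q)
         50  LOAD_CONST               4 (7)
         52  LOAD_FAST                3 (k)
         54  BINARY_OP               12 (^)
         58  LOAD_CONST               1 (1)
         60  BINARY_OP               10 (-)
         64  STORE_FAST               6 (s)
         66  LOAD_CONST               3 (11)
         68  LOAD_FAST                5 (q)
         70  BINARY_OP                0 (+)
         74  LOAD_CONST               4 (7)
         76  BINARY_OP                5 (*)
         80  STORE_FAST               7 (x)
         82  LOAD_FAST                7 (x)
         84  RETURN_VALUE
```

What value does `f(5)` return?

LOAD_FAST a → push 5. Stack: [5]
LOAD_CONST → push 1. Stack: [5, 1]
BINARY_OP - → 5 - 1 = 4. Stack: [4]
STORE_FAST r → r=4. Stack: []
LOAD_FAST_LOAD_FAST a,a → push 5,5. Stack: [5, 5]
BINARY_OP * → 5 * 5 = 25. Stack: [25]
STORE_FAST r → r=25. Stack: []
LOAD_FAST_LOAD_FAST a,a → push 5,5. Stack: [5, 5]
BINARY_OP + → 5 + 5 = 10. Stack: [10]
STORE_FAST u → u=10. Stack: []
LOAD_FAST_LOAD_FAST a,r → push 5,25. Stack: [5, 25]
BINARY_OP - → 5 - 25 = -20. Stack: [-20]
STORE_FAST k → k=-20. Stack: []
LOAD_CONST → push 0. Stack: [0]
STORE_FAST v → v=0. Stack: []
LOAD_CONST → push 11. Stack: [11]
LOAD_FAST v → push 0. Stack: [11, 0]
BINARY_OP + → 11 + 0 = 11. Stack: [11]
STORE_FAST q → q=11. Stack: []
LOAD_CONST → push 7. Stack: [7]
LOAD_FAST k → push -20. Stack: [7, -20]
BINARY_OP ^ → 7 ^ -20 = -21. Stack: [-21]
LOAD_CONST → push 1. Stack: [-21, 1]
BINARY_OP - → -21 - 1 = -22. Stack: [-22]
STORE_FAST s → s=-22. Stack: []
LOAD_CONST → push 11. Stack: [11]
LOAD_FAST q → push 11. Stack: [11, 11]
BINARY_OP + → 11 + 11 = 22. Stack: [22]
LOAD_CONST → push 7. Stack: [22, 7]
BINARY_OP * → 22 * 7 = 154. Stack: [154]
STORE_FAST x → x=154. Stack: []
LOAD_FAST x → push 154. Stack: [154]
RETURN_VALUE → return 154.

154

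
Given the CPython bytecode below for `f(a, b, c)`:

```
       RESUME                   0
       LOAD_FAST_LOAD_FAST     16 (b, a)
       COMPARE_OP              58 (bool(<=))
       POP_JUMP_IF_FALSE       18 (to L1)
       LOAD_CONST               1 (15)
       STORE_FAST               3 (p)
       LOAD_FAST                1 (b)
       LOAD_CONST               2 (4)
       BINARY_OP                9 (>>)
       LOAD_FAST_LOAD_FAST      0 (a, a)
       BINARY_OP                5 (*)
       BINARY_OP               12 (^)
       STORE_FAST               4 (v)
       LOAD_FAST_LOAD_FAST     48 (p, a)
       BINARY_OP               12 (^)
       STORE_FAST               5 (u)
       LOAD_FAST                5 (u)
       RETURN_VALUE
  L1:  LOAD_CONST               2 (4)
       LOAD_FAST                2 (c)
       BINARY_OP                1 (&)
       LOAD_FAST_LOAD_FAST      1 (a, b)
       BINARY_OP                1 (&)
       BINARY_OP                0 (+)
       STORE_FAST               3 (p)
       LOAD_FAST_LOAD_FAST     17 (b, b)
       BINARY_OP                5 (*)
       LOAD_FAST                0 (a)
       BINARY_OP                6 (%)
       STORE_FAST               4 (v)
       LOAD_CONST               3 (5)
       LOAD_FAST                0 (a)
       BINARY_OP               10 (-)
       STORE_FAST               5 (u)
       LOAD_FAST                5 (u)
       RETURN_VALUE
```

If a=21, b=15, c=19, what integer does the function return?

26

LOAD_FAST_LOAD_FAST b,a → push 15,21. Stack: [15, 21]
COMPARE_OP bool(<=) → 15 vs 21 = True. Stack: [True]
POP_JUMP_IF_FALSE → pop True; no jump. Stack: []
LOAD_CONST → push 15. Stack: [15]
STORE_FAST p → p=15. Stack: []
LOAD_FAST b → push 15. Stack: [15]
LOAD_CONST → push 4. Stack: [15, 4]
BINARY_OP >> → 15 >> 4 = 0. Stack: [0]
LOAD_FAST_LOAD_FAST a,a → push 21,21. Stack: [0, 21, 21]
BINARY_OP * → 21 * 21 = 441. Stack: [0, 441]
BINARY_OP ^ → 0 ^ 441 = 441. Stack: [441]
STORE_FAST v → v=441. Stack: []
LOAD_FAST_LOAD_FAST p,a → push 15,21. Stack: [15, 21]
BINARY_OP ^ → 15 ^ 21 = 26. Stack: [26]
STORE_FAST u → u=26. Stack: []
LOAD_FAST u → push 26. Stack: [26]
RETURN_VALUE → return 26.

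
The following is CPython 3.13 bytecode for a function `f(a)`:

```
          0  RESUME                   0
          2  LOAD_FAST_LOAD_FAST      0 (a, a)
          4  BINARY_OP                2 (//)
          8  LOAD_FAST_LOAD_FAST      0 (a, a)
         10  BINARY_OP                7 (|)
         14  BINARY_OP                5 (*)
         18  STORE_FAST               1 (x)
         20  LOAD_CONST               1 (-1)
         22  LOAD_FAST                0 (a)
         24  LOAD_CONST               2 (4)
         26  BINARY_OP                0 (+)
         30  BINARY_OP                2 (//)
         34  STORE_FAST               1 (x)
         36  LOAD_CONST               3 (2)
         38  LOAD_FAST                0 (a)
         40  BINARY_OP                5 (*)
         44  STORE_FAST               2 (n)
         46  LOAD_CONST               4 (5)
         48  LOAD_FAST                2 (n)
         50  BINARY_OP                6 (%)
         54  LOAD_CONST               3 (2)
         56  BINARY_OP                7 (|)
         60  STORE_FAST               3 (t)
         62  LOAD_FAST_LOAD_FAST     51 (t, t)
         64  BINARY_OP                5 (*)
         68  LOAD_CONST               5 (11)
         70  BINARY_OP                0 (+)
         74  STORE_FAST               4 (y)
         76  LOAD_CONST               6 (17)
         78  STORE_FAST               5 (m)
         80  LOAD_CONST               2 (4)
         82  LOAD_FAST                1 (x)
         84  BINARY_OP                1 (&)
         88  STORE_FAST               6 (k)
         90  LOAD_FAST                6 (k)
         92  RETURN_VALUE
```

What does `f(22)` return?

LOAD_FAST_LOAD_FAST a,a → push 22,22. Stack: [22, 22]
BINARY_OP // → 22 // 22 = 1. Stack: [1]
LOAD_FAST_LOAD_FAST a,a → push 22,22. Stack: [1, 22, 22]
BINARY_OP | → 22 | 22 = 22. Stack: [1, 22]
BINARY_OP * → 1 * 22 = 22. Stack: [22]
STORE_FAST x → x=22. Stack: []
LOAD_CONST → push -1. Stack: [-1]
LOAD_FAST a → push 22. Stack: [-1, 22]
LOAD_CONST → push 4. Stack: [-1, 22, 4]
BINARY_OP + → 22 + 4 = 26. Stack: [-1, 26]
BINARY_OP // → -1 // 26 = -1. Stack: [-1]
STORE_FAST x → x=-1. Stack: []
LOAD_CONST → push 2. Stack: [2]
LOAD_FAST a → push 22. Stack: [2, 22]
BINARY_OP * → 2 * 22 = 44. Stack: [44]
STORE_FAST n → n=44. Stack: []
LOAD_CONST → push 5. Stack: [5]
LOAD_FAST n → push 44. Stack: [5, 44]
BINARY_OP % → 5 % 44 = 5. Stack: [5]
LOAD_CONST → push 2. Stack: [5, 2]
BINARY_OP | → 5 | 2 = 7. Stack: [7]
STORE_FAST t → t=7. Stack: []
LOAD_FAST_LOAD_FAST t,t → push 7,7. Stack: [7, 7]
BINARY_OP * → 7 * 7 = 49. Stack: [49]
LOAD_CONST → push 11. Stack: [49, 11]
BINARY_OP + → 49 + 11 = 60. Stack: [60]
STORE_FAST y → y=60. Stack: []
LOAD_CONST → push 17. Stack: [17]
STORE_FAST m → m=17. Stack: []
LOAD_CONST → push 4. Stack: [4]
LOAD_FAST x → push -1. Stack: [4, -1]
BINARY_OP & → 4 & -1 = 4. Stack: [4]
STORE_FAST k → k=4. Stack: []
LOAD_FAST k → push 4. Stack: [4]
RETURN_VALUE → return 4.

4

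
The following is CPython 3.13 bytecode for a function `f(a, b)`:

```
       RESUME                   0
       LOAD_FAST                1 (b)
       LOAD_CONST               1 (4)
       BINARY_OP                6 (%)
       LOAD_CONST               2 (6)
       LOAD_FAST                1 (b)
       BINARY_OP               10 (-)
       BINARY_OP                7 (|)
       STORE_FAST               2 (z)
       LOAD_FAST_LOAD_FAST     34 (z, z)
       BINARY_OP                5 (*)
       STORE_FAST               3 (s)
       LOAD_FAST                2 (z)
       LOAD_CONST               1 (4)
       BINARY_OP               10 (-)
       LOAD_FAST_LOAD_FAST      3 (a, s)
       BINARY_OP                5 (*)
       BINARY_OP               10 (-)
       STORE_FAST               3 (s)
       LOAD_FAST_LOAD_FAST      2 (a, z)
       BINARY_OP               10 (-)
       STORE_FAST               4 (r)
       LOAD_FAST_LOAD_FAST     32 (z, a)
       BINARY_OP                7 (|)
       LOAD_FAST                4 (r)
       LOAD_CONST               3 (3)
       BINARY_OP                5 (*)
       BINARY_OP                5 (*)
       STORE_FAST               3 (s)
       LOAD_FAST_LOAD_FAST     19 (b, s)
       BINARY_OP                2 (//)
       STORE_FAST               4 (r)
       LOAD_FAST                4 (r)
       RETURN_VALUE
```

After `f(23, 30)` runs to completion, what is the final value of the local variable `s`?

LOAD_FAST b → push 30. Stack: [30]
LOAD_CONST → push 4. Stack: [30, 4]
BINARY_OP % → 30 % 4 = 2. Stack: [2]
LOAD_CONST → push 6. Stack: [2, 6]
LOAD_FAST b → push 30. Stack: [2, 6, 30]
BINARY_OP - → 6 - 30 = -24. Stack: [2, -24]
BINARY_OP | → 2 | -24 = -22. Stack: [-22]
STORE_FAST z → z=-22. Stack: []
LOAD_FAST_LOAD_FAST z,z → push -22,-22. Stack: [-22, -22]
BINARY_OP * → -22 * -22 = 484. Stack: [484]
STORE_FAST s → s=484. Stack: []
LOAD_FAST z → push -22. Stack: [-22]
LOAD_CONST → push 4. Stack: [-22, 4]
BINARY_OP - → -22 - 4 = -26. Stack: [-26]
LOAD_FAST_LOAD_FAST a,s → push 23,484. Stack: [-26, 23, 484]
BINARY_OP * → 23 * 484 = 11132. Stack: [-26, 11132]
BINARY_OP - → -26 - 11132 = -11158. Stack: [-11158]
STORE_FAST s → s=-11158. Stack: []
LOAD_FAST_LOAD_FAST a,z → push 23,-22. Stack: [23, -22]
BINARY_OP - → 23 - -22 = 45. Stack: [45]
STORE_FAST r → r=45. Stack: []
LOAD_FAST_LOAD_FAST z,a → push -22,23. Stack: [-22, 23]
BINARY_OP | → -22 | 23 = -1. Stack: [-1]
LOAD_FAST r → push 45. Stack: [-1, 45]
LOAD_CONST → push 3. Stack: [-1, 45, 3]
BINARY_OP * → 45 * 3 = 135. Stack: [-1, 135]
BINARY_OP * → -1 * 135 = -135. Stack: [-135]
STORE_FAST s → s=-135. Stack: []
LOAD_FAST_LOAD_FAST b,s → push 30,-135. Stack: [30, -135]
BINARY_OP // → 30 // -135 = -1. Stack: [-1]
STORE_FAST r → r=-1. Stack: []
LOAD_FAST r → push -1. Stack: [-1]
RETURN_VALUE → return -1.

-135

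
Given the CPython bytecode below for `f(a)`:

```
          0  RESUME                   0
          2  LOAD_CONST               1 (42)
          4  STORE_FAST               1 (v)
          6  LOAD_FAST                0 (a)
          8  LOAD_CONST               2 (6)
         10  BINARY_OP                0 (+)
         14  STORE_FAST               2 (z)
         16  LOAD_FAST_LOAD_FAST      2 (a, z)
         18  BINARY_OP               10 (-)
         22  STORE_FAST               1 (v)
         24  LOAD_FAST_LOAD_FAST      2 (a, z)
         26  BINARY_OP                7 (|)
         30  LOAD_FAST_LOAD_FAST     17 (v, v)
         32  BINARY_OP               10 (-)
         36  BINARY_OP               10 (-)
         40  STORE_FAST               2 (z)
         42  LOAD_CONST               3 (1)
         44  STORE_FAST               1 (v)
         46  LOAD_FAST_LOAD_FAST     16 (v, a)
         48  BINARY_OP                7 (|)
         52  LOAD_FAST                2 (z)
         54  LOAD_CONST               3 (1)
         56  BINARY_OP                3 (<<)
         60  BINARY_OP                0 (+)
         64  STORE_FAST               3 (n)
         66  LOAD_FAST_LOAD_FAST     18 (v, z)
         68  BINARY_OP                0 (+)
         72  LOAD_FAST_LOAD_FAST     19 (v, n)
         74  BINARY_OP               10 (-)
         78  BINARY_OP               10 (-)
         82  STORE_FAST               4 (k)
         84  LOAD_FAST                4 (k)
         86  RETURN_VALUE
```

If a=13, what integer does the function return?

106

LOAD_CONST → push 42. Stack: [42]
STORE_FAST v → v=42. Stack: []
LOAD_FAST a → push 13. Stack: [13]
LOAD_CONST → push 6. Stack: [13, 6]
BINARY_OP + → 13 + 6 = 19. Stack: [19]
STORE_FAST z → z=19. Stack: []
LOAD_FAST_LOAD_FAST a,z → push 13,19. Stack: [13, 19]
BINARY_OP - → 13 - 19 = -6. Stack: [-6]
STORE_FAST v → v=-6. Stack: []
LOAD_FAST_LOAD_FAST a,z → push 13,19. Stack: [13, 19]
BINARY_OP | → 13 | 19 = 31. Stack: [31]
LOAD_FAST_LOAD_FAST v,v → push -6,-6. Stack: [31, -6, -6]
BINARY_OP - → -6 - -6 = 0. Stack: [31, 0]
BINARY_OP - → 31 - 0 = 31. Stack: [31]
STORE_FAST z → z=31. Stack: []
LOAD_CONST → push 1. Stack: [1]
STORE_FAST v → v=1. Stack: []
LOAD_FAST_LOAD_FAST v,a → push 1,13. Stack: [1, 13]
BINARY_OP | → 1 | 13 = 13. Stack: [13]
LOAD_FAST z → push 31. Stack: [13, 31]
LOAD_CONST → push 1. Stack: [13, 31, 1]
BINARY_OP << → 31 << 1 = 62. Stack: [13, 62]
BINARY_OP + → 13 + 62 = 75. Stack: [75]
STORE_FAST n → n=75. Stack: []
LOAD_FAST_LOAD_FAST v,z → push 1,31. Stack: [1, 31]
BINARY_OP + → 1 + 31 = 32. Stack: [32]
LOAD_FAST_LOAD_FAST v,n → push 1,75. Stack: [32, 1, 75]
BINARY_OP - → 1 - 75 = -74. Stack: [32, -74]
BINARY_OP - → 32 - -74 = 106. Stack: [106]
STORE_FAST k → k=106. Stack: []
LOAD_FAST k → push 106. Stack: [106]
RETURN_VALUE → return 106.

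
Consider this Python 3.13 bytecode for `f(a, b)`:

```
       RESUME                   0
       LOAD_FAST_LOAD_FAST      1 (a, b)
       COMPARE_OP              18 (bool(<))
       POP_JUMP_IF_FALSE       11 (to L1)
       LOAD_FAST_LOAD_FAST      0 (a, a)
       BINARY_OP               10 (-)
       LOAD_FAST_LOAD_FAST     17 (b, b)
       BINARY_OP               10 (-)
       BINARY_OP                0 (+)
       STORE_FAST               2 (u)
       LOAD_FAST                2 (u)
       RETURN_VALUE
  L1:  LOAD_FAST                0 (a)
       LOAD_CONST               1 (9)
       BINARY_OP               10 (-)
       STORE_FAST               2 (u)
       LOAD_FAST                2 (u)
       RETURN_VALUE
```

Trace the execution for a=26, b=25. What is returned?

17

LOAD_FAST_LOAD_FAST a,b → push 26,25. Stack: [26, 25]
COMPARE_OP bool(<) → 26 vs 25 = False. Stack: [False]
POP_JUMP_IF_FALSE → pop False; jump. Stack: []
LOAD_FAST a → push 26. Stack: [26]
LOAD_CONST → push 9. Stack: [26, 9]
BINARY_OP - → 26 - 9 = 17. Stack: [17]
STORE_FAST u → u=17. Stack: []
LOAD_FAST u → push 17. Stack: [17]
RETURN_VALUE → return 17.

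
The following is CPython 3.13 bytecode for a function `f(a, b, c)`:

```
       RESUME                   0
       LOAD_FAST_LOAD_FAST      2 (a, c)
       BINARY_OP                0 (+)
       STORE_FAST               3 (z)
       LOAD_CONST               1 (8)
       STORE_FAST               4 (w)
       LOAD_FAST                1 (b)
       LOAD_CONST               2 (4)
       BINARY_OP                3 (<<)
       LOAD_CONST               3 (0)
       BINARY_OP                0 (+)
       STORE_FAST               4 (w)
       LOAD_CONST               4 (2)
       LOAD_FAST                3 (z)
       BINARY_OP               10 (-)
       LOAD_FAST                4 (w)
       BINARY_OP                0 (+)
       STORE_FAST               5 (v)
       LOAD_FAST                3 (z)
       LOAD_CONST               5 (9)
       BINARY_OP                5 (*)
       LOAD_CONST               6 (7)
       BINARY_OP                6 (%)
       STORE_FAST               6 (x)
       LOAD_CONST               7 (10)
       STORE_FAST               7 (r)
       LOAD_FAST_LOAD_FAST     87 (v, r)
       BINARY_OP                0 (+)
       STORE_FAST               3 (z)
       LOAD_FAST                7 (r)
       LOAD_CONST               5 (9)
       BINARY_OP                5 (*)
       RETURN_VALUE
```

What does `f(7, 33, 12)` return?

LOAD_FAST_LOAD_FAST a,c → push 7,12. Stack: [7, 12]
BINARY_OP + → 7 + 12 = 19. Stack: [19]
STORE_FAST z → z=19. Stack: []
LOAD_CONST → push 8. Stack: [8]
STORE_FAST w → w=8. Stack: []
LOAD_FAST b → push 33. Stack: [33]
LOAD_CONST → push 4. Stack: [33, 4]
BINARY_OP << → 33 << 4 = 528. Stack: [528]
LOAD_CONST → push 0. Stack: [528, 0]
BINARY_OP + → 528 + 0 = 528. Stack: [528]
STORE_FAST w → w=528. Stack: []
LOAD_CONST → push 2. Stack: [2]
LOAD_FAST z → push 19. Stack: [2, 19]
BINARY_OP - → 2 - 19 = -17. Stack: [-17]
LOAD_FAST w → push 528. Stack: [-17, 528]
BINARY_OP + → -17 + 528 = 511. Stack: [511]
STORE_FAST v → v=511. Stack: []
LOAD_FAST z → push 19. Stack: [19]
LOAD_CONST → push 9. Stack: [19, 9]
BINARY_OP * → 19 * 9 = 171. Stack: [171]
LOAD_CONST → push 7. Stack: [171, 7]
BINARY_OP % → 171 % 7 = 3. Stack: [3]
STORE_FAST x → x=3. Stack: []
LOAD_CONST → push 10. Stack: [10]
STORE_FAST r → r=10. Stack: []
LOAD_FAST_LOAD_FAST v,r → push 511,10. Stack: [511, 10]
BINARY_OP + → 511 + 10 = 521. Stack: [521]
STORE_FAST z → z=521. Stack: []
LOAD_FAST r → push 10. Stack: [10]
LOAD_CONST → push 9. Stack: [10, 9]
BINARY_OP * → 10 * 9 = 90. Stack: [90]
RETURN_VALUE → return 90.

90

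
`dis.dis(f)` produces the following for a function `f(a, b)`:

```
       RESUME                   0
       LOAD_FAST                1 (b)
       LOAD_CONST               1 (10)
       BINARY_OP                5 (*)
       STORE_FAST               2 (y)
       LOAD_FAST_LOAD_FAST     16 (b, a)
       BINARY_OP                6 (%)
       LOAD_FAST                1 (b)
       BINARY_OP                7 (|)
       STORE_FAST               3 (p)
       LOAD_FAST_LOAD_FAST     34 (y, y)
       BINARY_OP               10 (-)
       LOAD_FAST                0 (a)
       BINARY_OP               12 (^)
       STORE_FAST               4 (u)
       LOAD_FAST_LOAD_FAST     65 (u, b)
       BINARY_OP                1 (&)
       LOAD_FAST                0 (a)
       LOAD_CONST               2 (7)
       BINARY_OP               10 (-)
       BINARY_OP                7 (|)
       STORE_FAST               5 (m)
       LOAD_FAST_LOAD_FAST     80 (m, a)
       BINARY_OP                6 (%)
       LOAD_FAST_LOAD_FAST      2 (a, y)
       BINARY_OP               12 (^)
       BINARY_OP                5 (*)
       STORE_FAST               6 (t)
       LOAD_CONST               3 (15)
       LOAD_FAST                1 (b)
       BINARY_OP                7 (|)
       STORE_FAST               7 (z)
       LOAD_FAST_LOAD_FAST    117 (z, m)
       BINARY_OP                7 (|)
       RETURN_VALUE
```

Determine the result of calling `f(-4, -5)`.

-1

LOAD_FAST b → push -5. Stack: [-5]
LOAD_CONST → push 10. Stack: [-5, 10]
BINARY_OP * → -5 * 10 = -50. Stack: [-50]
STORE_FAST y → y=-50. Stack: []
LOAD_FAST_LOAD_FAST b,a → push -5,-4. Stack: [-5, -4]
BINARY_OP % → -5 % -4 = -1. Stack: [-1]
LOAD_FAST b → push -5. Stack: [-1, -5]
BINARY_OP | → -1 | -5 = -1. Stack: [-1]
STORE_FAST p → p=-1. Stack: []
LOAD_FAST_LOAD_FAST y,y → push -50,-50. Stack: [-50, -50]
BINARY_OP - → -50 - -50 = 0. Stack: [0]
LOAD_FAST a → push -4. Stack: [0, -4]
BINARY_OP ^ → 0 ^ -4 = -4. Stack: [-4]
STORE_FAST u → u=-4. Stack: []
LOAD_FAST_LOAD_FAST u,b → push -4,-5. Stack: [-4, -5]
BINARY_OP & → -4 & -5 = -8. Stack: [-8]
LOAD_FAST a → push -4. Stack: [-8, -4]
LOAD_CONST → push 7. Stack: [-8, -4, 7]
BINARY_OP - → -4 - 7 = -11. Stack: [-8, -11]
BINARY_OP | → -8 | -11 = -3. Stack: [-3]
STORE_FAST m → m=-3. Stack: []
LOAD_FAST_LOAD_FAST m,a → push -3,-4. Stack: [-3, -4]
BINARY_OP % → -3 % -4 = -3. Stack: [-3]
LOAD_FAST_LOAD_FAST a,y → push -4,-50. Stack: [-3, -4, -50]
BINARY_OP ^ → -4 ^ -50 = 50. Stack: [-3, 50]
BINARY_OP * → -3 * 50 = -150. Stack: [-150]
STORE_FAST t → t=-150. Stack: []
LOAD_CONST → push 15. Stack: [15]
LOAD_FAST b → push -5. Stack: [15, -5]
BINARY_OP | → 15 | -5 = -1. Stack: [-1]
STORE_FAST z → z=-1. Stack: []
LOAD_FAST_LOAD_FAST z,m → push -1,-3. Stack: [-1, -3]
BINARY_OP | → -1 | -3 = -1. Stack: [-1]
RETURN_VALUE → return -1.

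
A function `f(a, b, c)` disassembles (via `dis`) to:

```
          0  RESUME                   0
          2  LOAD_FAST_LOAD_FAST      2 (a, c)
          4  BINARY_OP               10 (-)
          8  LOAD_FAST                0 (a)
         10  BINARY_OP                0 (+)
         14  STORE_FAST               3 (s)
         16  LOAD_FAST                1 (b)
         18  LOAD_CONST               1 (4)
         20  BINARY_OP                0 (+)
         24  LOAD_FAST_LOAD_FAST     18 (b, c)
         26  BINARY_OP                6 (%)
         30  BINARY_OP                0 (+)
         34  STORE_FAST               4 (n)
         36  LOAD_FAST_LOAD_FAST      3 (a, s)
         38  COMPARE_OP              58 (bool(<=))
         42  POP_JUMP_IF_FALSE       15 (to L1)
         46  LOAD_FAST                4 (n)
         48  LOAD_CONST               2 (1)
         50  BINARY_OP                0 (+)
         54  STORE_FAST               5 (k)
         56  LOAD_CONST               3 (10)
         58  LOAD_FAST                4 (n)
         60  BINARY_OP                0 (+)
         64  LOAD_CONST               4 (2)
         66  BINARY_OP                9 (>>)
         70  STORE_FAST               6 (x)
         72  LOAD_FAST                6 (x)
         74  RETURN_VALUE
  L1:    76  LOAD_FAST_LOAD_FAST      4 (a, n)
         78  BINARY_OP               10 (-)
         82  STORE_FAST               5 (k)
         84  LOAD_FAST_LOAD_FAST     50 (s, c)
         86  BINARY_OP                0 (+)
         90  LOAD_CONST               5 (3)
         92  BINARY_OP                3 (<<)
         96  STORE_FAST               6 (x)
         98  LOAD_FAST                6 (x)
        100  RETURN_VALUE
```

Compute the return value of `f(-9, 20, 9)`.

-144

LOAD_FAST_LOAD_FAST a,c → push -9,9. Stack: [-9, 9]
BINARY_OP - → -9 - 9 = -18. Stack: [-18]
LOAD_FAST a → push -9. Stack: [-18, -9]
BINARY_OP + → -18 + -9 = -27. Stack: [-27]
STORE_FAST s → s=-27. Stack: []
LOAD_FAST b → push 20. Stack: [20]
LOAD_CONST → push 4. Stack: [20, 4]
BINARY_OP + → 20 + 4 = 24. Stack: [24]
LOAD_FAST_LOAD_FAST b,c → push 20,9. Stack: [24, 20, 9]
BINARY_OP % → 20 % 9 = 2. Stack: [24, 2]
BINARY_OP + → 24 + 2 = 26. Stack: [26]
STORE_FAST n → n=26. Stack: []
LOAD_FAST_LOAD_FAST a,s → push -9,-27. Stack: [-9, -27]
COMPARE_OP bool(<=) → -9 vs -27 = False. Stack: [False]
POP_JUMP_IF_FALSE → pop False; jump. Stack: []
LOAD_FAST_LOAD_FAST a,n → push -9,26. Stack: [-9, 26]
BINARY_OP - → -9 - 26 = -35. Stack: [-35]
STORE_FAST k → k=-35. Stack: []
LOAD_FAST_LOAD_FAST s,c → push -27,9. Stack: [-27, 9]
BINARY_OP + → -27 + 9 = -18. Stack: [-18]
LOAD_CONST → push 3. Stack: [-18, 3]
BINARY_OP << → -18 << 3 = -144. Stack: [-144]
STORE_FAST x → x=-144. Stack: []
LOAD_FAST x → push -144. Stack: [-144]
RETURN_VALUE → return -144.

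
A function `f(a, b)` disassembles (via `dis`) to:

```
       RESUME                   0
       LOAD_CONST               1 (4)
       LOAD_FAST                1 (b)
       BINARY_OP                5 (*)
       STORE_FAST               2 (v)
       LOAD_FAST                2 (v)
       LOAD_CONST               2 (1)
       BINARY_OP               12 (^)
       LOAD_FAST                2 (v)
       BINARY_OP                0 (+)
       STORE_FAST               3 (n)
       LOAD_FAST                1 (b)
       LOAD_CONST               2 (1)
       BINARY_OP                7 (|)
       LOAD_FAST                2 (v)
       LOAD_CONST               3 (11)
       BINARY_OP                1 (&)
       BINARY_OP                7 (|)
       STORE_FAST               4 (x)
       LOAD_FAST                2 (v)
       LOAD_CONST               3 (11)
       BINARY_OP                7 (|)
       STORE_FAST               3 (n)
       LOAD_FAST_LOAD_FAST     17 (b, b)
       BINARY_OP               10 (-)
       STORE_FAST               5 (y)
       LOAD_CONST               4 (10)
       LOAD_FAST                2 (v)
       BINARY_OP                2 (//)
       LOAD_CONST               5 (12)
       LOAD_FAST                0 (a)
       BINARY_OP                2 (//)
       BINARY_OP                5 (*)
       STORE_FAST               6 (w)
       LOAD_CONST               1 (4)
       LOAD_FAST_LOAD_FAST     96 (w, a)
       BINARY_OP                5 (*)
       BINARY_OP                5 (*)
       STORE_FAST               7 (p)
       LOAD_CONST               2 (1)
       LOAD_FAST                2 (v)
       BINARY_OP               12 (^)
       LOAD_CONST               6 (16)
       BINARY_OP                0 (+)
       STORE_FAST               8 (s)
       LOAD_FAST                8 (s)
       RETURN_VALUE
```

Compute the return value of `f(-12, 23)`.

LOAD_CONST → push 4. Stack: [4]
LOAD_FAST b → push 23. Stack: [4, 23]
BINARY_OP * → 4 * 23 = 92. Stack: [92]
STORE_FAST v → v=92. Stack: []
LOAD_FAST v → push 92. Stack: [92]
LOAD_CONST → push 1. Stack: [92, 1]
BINARY_OP ^ → 92 ^ 1 = 93. Stack: [93]
LOAD_FAST v → push 92. Stack: [93, 92]
BINARY_OP + → 93 + 92 = 185. Stack: [185]
STORE_FAST n → n=185. Stack: []
LOAD_FAST b → push 23. Stack: [23]
LOAD_CONST → push 1. Stack: [23, 1]
BINARY_OP | → 23 | 1 = 23. Stack: [23]
LOAD_FAST v → push 92. Stack: [23, 92]
LOAD_CONST → push 11. Stack: [23, 92, 11]
BINARY_OP & → 92 & 11 = 8. Stack: [23, 8]
BINARY_OP | → 23 | 8 = 31. Stack: [31]
STORE_FAST x → x=31. Stack: []
LOAD_FAST v → push 92. Stack: [92]
LOAD_CONST → push 11. Stack: [92, 11]
BINARY_OP | → 92 | 11 = 95. Stack: [95]
STORE_FAST n → n=95. Stack: []
LOAD_FAST_LOAD_FAST b,b → push 23,23. Stack: [23, 23]
BINARY_OP - → 23 - 23 = 0. Stack: [0]
STORE_FAST y → y=0. Stack: []
LOAD_CONST → push 10. Stack: [10]
LOAD_FAST v → push 92. Stack: [10, 92]
BINARY_OP // → 10 // 92 = 0. Stack: [0]
LOAD_CONST → push 12. Stack: [0, 12]
LOAD_FAST a → push -12. Stack: [0, 12, -12]
BINARY_OP // → 12 // -12 = -1. Stack: [0, -1]
BINARY_OP * → 0 * -1 = 0. Stack: [0]
STORE_FAST w → w=0. Stack: []
LOAD_CONST → push 4. Stack: [4]
LOAD_FAST_LOAD_FAST w,a → push 0,-12. Stack: [4, 0, -12]
BINARY_OP * → 0 * -12 = 0. Stack: [4, 0]
BINARY_OP * → 4 * 0 = 0. Stack: [0]
STORE_FAST p → p=0. Stack: []
LOAD_CONST → push 1. Stack: [1]
LOAD_FAST v → push 92. Stack: [1, 92]
BINARY_OP ^ → 1 ^ 92 = 93. Stack: [93]
LOAD_CONST → push 16. Stack: [93, 16]
BINARY_OP + → 93 + 16 = 109. Stack: [109]
STORE_FAST s → s=109. Stack: []
LOAD_FAST s → push 109. Stack: [109]
RETURN_VALUE → return 109.

109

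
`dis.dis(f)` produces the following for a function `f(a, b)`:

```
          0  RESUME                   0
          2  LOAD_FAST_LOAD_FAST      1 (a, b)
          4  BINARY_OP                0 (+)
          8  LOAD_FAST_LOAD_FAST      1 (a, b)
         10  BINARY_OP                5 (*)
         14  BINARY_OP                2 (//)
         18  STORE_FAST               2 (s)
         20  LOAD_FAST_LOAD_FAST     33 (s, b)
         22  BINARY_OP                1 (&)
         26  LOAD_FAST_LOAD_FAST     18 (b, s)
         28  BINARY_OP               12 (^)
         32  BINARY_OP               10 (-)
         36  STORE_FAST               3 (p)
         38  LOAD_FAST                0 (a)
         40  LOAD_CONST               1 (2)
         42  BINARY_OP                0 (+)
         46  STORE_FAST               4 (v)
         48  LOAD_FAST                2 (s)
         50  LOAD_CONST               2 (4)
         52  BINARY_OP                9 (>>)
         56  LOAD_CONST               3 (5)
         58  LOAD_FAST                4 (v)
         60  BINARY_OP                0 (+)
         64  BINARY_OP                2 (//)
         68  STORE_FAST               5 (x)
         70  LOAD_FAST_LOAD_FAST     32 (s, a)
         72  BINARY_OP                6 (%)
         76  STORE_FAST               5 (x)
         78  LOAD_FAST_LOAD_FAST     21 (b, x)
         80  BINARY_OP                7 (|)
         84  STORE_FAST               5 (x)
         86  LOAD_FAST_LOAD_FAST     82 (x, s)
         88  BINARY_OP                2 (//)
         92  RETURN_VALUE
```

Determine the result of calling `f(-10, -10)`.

1

LOAD_FAST_LOAD_FAST a,b → push -10,-10. Stack: [-10, -10]
BINARY_OP + → -10 + -10 = -20. Stack: [-20]
LOAD_FAST_LOAD_FAST a,b → push -10,-10. Stack: [-20, -10, -10]
BINARY_OP * → -10 * -10 = 100. Stack: [-20, 100]
BINARY_OP // → -20 // 100 = -1. Stack: [-1]
STORE_FAST s → s=-1. Stack: []
LOAD_FAST_LOAD_FAST s,b → push -1,-10. Stack: [-1, -10]
BINARY_OP & → -1 & -10 = -10. Stack: [-10]
LOAD_FAST_LOAD_FAST b,s → push -10,-1. Stack: [-10, -10, -1]
BINARY_OP ^ → -10 ^ -1 = 9. Stack: [-10, 9]
BINARY_OP - → -10 - 9 = -19. Stack: [-19]
STORE_FAST p → p=-19. Stack: []
LOAD_FAST a → push -10. Stack: [-10]
LOAD_CONST → push 2. Stack: [-10, 2]
BINARY_OP + → -10 + 2 = -8. Stack: [-8]
STORE_FAST v → v=-8. Stack: []
LOAD_FAST s → push -1. Stack: [-1]
LOAD_CONST → push 4. Stack: [-1, 4]
BINARY_OP >> → -1 >> 4 = -1. Stack: [-1]
LOAD_CONST → push 5. Stack: [-1, 5]
LOAD_FAST v → push -8. Stack: [-1, 5, -8]
BINARY_OP + → 5 + -8 = -3. Stack: [-1, -3]
BINARY_OP // → -1 // -3 = 0. Stack: [0]
STORE_FAST x → x=0. Stack: []
LOAD_FAST_LOAD_FAST s,a → push -1,-10. Stack: [-1, -10]
BINARY_OP % → -1 % -10 = -1. Stack: [-1]
STORE_FAST x → x=-1. Stack: []
LOAD_FAST_LOAD_FAST b,x → push -10,-1. Stack: [-10, -1]
BINARY_OP | → -10 | -1 = -1. Stack: [-1]
STORE_FAST x → x=-1. Stack: []
LOAD_FAST_LOAD_FAST x,s → push -1,-1. Stack: [-1, -1]
BINARY_OP // → -1 // -1 = 1. Stack: [1]
RETURN_VALUE → return 1.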